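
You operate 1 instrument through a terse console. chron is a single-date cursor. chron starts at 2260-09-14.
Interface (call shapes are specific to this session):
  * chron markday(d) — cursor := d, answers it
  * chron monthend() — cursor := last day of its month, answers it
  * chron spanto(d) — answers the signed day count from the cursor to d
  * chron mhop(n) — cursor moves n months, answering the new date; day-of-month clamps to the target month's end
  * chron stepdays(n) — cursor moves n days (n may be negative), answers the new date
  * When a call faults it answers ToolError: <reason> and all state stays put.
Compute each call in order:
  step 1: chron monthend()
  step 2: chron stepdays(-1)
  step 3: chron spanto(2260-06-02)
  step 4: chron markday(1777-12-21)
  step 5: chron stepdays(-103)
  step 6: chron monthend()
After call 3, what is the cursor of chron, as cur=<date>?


% chron monthend
  2260-09-30
% chron stepdays n=-1
  2260-09-29
% chron spanto d=2260-06-02
  -119
% chron markday d=1777-12-21
  1777-12-21
% chron stepdays n=-103
  1777-09-09
% chron monthend
  1777-09-30

Answer: cur=2260-09-29


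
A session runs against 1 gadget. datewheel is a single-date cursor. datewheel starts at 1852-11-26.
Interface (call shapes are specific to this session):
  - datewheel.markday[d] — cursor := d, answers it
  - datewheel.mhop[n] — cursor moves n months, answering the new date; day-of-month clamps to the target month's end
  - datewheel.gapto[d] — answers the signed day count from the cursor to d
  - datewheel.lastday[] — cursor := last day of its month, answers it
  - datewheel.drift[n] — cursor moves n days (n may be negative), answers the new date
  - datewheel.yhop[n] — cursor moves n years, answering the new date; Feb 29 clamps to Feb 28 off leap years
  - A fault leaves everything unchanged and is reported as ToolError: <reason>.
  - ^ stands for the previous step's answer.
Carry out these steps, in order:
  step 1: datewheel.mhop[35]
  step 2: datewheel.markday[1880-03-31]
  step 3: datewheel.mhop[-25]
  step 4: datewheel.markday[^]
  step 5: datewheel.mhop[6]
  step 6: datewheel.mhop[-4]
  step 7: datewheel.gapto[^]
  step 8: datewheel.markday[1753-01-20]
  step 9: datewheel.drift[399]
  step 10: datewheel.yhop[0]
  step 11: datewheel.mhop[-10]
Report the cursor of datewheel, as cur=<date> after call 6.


Answer: cur=1878-04-28

Derivation:
% datewheel.mhop n: 35
  1855-10-26
% datewheel.markday d: 1880-03-31
  1880-03-31
% datewheel.mhop n: -25
  1878-02-28
% datewheel.markday d: ^
  1878-02-28
% datewheel.mhop n: 6
  1878-08-28
% datewheel.mhop n: -4
  1878-04-28
% datewheel.gapto d: ^
  0
% datewheel.markday d: 1753-01-20
  1753-01-20
% datewheel.drift n: 399
  1754-02-23
% datewheel.yhop n: 0
  1754-02-23
% datewheel.mhop n: -10
  1753-04-23


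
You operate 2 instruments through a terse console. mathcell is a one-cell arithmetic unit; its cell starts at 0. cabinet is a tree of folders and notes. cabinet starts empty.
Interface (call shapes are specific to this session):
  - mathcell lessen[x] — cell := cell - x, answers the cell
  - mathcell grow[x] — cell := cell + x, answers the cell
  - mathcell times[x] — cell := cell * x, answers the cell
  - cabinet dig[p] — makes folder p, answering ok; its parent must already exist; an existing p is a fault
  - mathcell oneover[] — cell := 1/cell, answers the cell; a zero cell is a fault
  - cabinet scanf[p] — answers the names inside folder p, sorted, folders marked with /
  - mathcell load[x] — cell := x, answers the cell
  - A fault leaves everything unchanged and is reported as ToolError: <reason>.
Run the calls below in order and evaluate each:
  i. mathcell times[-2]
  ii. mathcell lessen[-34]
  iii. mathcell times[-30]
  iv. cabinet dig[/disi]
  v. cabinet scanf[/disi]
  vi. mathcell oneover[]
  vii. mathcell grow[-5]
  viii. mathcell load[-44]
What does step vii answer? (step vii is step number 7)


Answer: -5101/1020

Derivation:
~$ mathcell times x: -2
:: 0
~$ mathcell lessen x: -34
:: 34
~$ mathcell times x: -30
:: -1020
~$ cabinet dig p: /disi
:: ok
~$ cabinet scanf p: /disi
:: []
~$ mathcell oneover
:: -1/1020
~$ mathcell grow x: -5
:: -5101/1020
~$ mathcell load x: -44
:: -44


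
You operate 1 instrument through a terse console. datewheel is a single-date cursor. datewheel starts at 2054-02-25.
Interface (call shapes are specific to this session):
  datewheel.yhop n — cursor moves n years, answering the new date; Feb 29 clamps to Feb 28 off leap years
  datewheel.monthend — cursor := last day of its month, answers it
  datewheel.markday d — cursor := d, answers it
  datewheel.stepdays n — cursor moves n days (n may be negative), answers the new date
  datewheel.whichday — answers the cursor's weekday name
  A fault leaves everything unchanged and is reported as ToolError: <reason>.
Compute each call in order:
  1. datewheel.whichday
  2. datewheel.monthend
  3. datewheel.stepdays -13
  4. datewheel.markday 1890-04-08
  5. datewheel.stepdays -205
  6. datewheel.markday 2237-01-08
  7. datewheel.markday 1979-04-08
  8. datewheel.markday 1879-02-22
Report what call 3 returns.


>> whichday()
<< Wednesday
>> monthend()
<< 2054-02-28
>> stepdays(n: -13)
<< 2054-02-15
>> markday(d: 1890-04-08)
<< 1890-04-08
>> stepdays(n: -205)
<< 1889-09-15
>> markday(d: 2237-01-08)
<< 2237-01-08
>> markday(d: 1979-04-08)
<< 1979-04-08
>> markday(d: 1879-02-22)
<< 1879-02-22

Answer: 2054-02-15


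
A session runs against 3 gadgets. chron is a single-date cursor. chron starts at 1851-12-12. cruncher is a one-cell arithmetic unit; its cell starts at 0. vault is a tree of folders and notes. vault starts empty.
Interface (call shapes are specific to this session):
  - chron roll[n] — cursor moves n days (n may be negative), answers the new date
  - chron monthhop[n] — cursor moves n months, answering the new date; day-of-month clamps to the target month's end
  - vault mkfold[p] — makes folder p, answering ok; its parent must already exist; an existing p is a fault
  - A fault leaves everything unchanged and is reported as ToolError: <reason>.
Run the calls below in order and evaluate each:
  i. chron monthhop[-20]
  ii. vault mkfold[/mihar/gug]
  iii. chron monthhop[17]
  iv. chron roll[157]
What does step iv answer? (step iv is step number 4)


I run chron monthhop on n: -20, which returns 1850-04-12.
Next I call vault mkfold on p: /mihar/gug, which returns ToolError: no parent.
Then chron monthhop on n: 17, and get 1851-09-12.
Next I call chron roll on n: 157: 1852-02-16.

Answer: 1852-02-16


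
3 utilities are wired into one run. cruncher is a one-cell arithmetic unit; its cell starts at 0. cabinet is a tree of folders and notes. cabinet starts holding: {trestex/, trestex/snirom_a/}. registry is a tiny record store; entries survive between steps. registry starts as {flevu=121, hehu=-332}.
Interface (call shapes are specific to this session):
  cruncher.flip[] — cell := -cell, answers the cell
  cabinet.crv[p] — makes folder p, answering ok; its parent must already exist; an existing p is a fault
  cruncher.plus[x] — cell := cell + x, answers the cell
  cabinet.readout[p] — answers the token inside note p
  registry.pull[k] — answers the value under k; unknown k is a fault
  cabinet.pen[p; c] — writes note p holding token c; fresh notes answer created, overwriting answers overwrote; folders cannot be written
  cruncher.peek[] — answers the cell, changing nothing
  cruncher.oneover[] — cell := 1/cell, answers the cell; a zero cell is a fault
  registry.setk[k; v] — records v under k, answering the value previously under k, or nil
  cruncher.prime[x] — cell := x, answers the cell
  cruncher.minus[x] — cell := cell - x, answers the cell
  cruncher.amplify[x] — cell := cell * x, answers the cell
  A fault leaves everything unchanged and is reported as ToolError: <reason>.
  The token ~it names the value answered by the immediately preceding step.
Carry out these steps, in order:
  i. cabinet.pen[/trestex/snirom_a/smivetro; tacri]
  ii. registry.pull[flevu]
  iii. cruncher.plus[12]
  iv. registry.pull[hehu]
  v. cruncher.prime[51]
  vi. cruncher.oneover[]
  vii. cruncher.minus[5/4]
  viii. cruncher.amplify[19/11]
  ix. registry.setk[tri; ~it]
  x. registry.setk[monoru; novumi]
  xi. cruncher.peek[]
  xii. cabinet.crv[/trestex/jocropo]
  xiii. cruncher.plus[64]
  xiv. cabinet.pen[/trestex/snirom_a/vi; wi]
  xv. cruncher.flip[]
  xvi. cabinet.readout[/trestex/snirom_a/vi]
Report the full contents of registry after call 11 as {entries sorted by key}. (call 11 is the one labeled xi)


I try cabinet.pen passing p: /trestex/snirom_a/smivetro, c: tacri, yielding created.
I invoke registry.pull passing k: flevu, — result: 121.
Now I run cruncher.plus passing x: 12, yielding 12.
Calling registry.pull passing k: hehu, and see -332.
Now I run cruncher.prime passing x: 51, which returns 51.
Next I call cruncher.oneover, → 1/51.
I call cruncher.minus passing x: 5/4, yielding -251/204.
Using cruncher.amplify passing x: 19/11, and observe -4769/2244.
Next I call registry.setk passing k: tri, v: ~it, giving nil.
Next I call registry.setk passing k: monoru, v: novumi: nil.
Then cruncher.peek(): -4769/2244.
Using cabinet.crv passing p: /trestex/jocropo, and get ok.
I use cruncher.plus passing x: 64, — result: 138847/2244.
Using cabinet.pen passing p: /trestex/snirom_a/vi, c: wi, and see created.
Next I call cruncher.flip, and observe -138847/2244.
Now I run cabinet.readout passing p: /trestex/snirom_a/vi, and get wi.

Answer: {flevu=121, hehu=-332, monoru=novumi, tri=-4769/2244}


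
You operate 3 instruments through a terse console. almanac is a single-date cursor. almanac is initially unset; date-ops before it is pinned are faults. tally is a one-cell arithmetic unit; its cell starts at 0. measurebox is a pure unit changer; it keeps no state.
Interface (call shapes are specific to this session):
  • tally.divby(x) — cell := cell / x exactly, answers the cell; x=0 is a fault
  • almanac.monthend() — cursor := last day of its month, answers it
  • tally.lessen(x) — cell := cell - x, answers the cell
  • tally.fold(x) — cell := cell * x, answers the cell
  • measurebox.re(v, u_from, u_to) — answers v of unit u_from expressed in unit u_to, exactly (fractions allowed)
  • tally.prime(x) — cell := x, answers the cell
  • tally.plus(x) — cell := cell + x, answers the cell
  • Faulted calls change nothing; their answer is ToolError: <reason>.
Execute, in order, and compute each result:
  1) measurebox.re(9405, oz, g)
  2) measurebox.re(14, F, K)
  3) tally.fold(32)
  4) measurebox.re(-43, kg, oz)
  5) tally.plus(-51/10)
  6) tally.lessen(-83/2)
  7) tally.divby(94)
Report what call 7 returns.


# 1. measurebox.re(v→9405, u_from→oz, u_to→g) == 85320724797/320000
# 2. measurebox.re(v→14, u_from→F, u_to→K) == 5263/20
# 3. tally.fold(x→32) == 0
# 4. measurebox.re(v→-43, u_from→kg, u_to→oz) == -68800000000/45359237
# 5. tally.plus(x→-51/10) == -51/10
# 6. tally.lessen(x→-83/2) == 182/5
# 7. tally.divby(x→94) == 91/235

Answer: 91/235


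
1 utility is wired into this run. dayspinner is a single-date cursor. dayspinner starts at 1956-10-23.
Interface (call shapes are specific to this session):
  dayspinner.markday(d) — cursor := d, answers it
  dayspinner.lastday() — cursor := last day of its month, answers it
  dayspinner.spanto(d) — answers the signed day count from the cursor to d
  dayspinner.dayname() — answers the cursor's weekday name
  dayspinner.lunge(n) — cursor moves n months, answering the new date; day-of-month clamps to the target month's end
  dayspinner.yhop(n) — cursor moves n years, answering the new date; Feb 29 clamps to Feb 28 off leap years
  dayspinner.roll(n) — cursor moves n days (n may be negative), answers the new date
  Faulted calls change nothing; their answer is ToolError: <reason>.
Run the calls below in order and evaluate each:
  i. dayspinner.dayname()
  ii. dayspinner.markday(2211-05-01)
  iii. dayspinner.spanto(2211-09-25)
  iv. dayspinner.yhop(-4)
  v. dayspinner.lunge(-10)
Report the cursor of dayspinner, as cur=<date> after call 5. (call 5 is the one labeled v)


Answer: cur=2206-07-01

Derivation:
>> dayname()
<< Tuesday
>> markday(2211-05-01)
<< 2211-05-01
>> spanto(2211-09-25)
<< 147
>> yhop(-4)
<< 2207-05-01
>> lunge(-10)
<< 2206-07-01


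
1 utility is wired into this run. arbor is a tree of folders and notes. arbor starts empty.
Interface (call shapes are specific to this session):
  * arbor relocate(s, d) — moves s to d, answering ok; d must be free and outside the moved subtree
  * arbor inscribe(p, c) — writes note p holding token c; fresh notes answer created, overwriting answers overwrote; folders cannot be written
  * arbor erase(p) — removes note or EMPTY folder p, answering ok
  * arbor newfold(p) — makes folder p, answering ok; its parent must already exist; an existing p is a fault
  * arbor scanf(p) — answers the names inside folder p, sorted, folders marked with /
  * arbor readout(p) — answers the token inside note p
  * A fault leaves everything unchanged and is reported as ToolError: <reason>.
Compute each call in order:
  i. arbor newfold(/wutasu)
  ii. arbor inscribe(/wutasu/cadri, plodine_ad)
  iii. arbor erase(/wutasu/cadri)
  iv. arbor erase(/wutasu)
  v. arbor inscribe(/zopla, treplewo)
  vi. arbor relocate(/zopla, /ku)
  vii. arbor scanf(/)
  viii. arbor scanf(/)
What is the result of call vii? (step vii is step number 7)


[in] arbor newfold p: /wutasu
  ok
[in] arbor inscribe p: /wutasu/cadri c: plodine_ad
  created
[in] arbor erase p: /wutasu/cadri
  ok
[in] arbor erase p: /wutasu
  ok
[in] arbor inscribe p: /zopla c: treplewo
  created
[in] arbor relocate s: /zopla d: /ku
  ok
[in] arbor scanf p: /
  [ku]
[in] arbor scanf p: /
  [ku]

Answer: [ku]


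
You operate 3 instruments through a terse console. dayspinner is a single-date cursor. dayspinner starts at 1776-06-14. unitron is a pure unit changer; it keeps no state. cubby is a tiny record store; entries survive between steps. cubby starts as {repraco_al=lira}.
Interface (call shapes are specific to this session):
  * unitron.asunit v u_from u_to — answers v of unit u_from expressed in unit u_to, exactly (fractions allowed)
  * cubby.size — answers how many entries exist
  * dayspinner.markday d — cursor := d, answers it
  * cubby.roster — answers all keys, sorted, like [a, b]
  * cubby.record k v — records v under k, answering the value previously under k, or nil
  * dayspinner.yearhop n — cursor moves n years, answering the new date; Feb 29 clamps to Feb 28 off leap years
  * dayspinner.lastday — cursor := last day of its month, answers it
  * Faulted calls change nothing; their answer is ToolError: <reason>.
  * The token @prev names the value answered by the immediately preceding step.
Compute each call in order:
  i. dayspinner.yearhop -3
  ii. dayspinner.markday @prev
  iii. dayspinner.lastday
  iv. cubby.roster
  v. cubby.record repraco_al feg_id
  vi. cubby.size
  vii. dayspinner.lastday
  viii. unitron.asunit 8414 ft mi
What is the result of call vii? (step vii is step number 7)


I call yearhop(n='-3'), — result: 1773-06-14.
I call markday(d='@prev'), giving 1773-06-14.
I call lastday, and get 1773-06-30.
I invoke roster, — result: [repraco_al].
I run record(k='repraco_al', v='feg_id'), — result: lira.
I run size, → 1.
I invoke lastday(), → 1773-06-30.
Now I run asunit(v='8414', u_from='ft', u_to='mi'), and see 4207/2640.

Answer: 1773-06-30


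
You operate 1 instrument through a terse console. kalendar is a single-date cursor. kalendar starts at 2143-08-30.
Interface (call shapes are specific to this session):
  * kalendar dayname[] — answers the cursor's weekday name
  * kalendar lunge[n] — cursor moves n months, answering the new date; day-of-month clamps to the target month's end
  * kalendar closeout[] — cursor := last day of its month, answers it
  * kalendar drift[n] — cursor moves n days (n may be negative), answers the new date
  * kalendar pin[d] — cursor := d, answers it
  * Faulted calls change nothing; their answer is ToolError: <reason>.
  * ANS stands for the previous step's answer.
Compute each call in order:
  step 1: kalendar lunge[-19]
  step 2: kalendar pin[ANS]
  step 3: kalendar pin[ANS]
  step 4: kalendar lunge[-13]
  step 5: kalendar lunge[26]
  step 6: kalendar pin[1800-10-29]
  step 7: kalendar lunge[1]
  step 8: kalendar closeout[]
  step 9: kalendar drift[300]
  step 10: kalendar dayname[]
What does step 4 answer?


Do: kalendar lunge[n='-19']
See: 2142-01-30
Do: kalendar pin[d='ANS']
See: 2142-01-30
Do: kalendar pin[d='ANS']
See: 2142-01-30
Do: kalendar lunge[n='-13']
See: 2140-12-30
Do: kalendar lunge[n='26']
See: 2143-02-28
Do: kalendar pin[d='1800-10-29']
See: 1800-10-29
Do: kalendar lunge[n='1']
See: 1800-11-29
Do: kalendar closeout[]
See: 1800-11-30
Do: kalendar drift[n='300']
See: 1801-09-26
Do: kalendar dayname[]
See: Saturday

Answer: 2140-12-30


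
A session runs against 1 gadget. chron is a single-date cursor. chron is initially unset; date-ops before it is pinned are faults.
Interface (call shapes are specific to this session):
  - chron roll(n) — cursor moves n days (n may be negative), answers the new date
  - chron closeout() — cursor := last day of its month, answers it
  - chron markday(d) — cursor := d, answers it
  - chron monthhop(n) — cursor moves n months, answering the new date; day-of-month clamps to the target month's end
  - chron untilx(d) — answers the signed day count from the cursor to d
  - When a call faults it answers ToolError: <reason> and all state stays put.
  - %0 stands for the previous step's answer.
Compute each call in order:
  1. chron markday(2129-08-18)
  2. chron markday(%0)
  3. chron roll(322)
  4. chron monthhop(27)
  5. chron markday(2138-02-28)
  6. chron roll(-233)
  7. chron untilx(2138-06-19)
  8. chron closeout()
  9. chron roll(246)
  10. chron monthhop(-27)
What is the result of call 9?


Answer: 2138-04-03

Derivation:
[in] chron markday d→2129-08-18
  2129-08-18
[in] chron markday d→%0
  2129-08-18
[in] chron roll n→322
  2130-07-06
[in] chron monthhop n→27
  2132-10-06
[in] chron markday d→2138-02-28
  2138-02-28
[in] chron roll n→-233
  2137-07-10
[in] chron untilx d→2138-06-19
  344
[in] chron closeout
  2137-07-31
[in] chron roll n→246
  2138-04-03
[in] chron monthhop n→-27
  2136-01-03


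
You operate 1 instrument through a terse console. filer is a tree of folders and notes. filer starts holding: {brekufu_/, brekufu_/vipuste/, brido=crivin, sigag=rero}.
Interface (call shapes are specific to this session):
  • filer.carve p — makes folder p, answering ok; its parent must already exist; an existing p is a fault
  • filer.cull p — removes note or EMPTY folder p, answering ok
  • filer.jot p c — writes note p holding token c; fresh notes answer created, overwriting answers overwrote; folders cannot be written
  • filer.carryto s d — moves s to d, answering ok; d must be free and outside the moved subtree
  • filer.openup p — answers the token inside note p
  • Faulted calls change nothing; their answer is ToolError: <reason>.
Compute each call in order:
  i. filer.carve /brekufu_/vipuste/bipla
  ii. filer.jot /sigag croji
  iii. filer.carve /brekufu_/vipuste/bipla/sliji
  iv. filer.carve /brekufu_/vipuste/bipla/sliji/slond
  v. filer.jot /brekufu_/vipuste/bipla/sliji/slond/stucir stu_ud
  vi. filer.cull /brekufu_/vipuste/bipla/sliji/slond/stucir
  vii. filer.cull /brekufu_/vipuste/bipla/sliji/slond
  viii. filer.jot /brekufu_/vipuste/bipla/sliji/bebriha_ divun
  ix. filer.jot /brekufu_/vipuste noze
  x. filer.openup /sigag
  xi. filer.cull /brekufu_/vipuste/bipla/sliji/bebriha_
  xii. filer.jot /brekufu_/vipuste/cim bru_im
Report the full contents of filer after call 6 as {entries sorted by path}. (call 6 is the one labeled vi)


Answer: {brekufu_/, brekufu_/vipuste/, brekufu_/vipuste/bipla/, brekufu_/vipuste/bipla/sliji/, brekufu_/vipuste/bipla/sliji/slond/, brido=crivin, sigag=croji}

Derivation:
Act: carve[p=/brekufu_/vipuste/bipla]
Obs: ok
Act: jot[p=/sigag; c=croji]
Obs: overwrote
Act: carve[p=/brekufu_/vipuste/bipla/sliji]
Obs: ok
Act: carve[p=/brekufu_/vipuste/bipla/sliji/slond]
Obs: ok
Act: jot[p=/brekufu_/vipuste/bipla/sliji/slond/stucir; c=stu_ud]
Obs: created
Act: cull[p=/brekufu_/vipuste/bipla/sliji/slond/stucir]
Obs: ok
Act: cull[p=/brekufu_/vipuste/bipla/sliji/slond]
Obs: ok
Act: jot[p=/brekufu_/vipuste/bipla/sliji/bebriha_; c=divun]
Obs: created
Act: jot[p=/brekufu_/vipuste; c=noze]
Obs: ToolError: is a directory
Act: openup[p=/sigag]
Obs: croji
Act: cull[p=/brekufu_/vipuste/bipla/sliji/bebriha_]
Obs: ok
Act: jot[p=/brekufu_/vipuste/cim; c=bru_im]
Obs: created


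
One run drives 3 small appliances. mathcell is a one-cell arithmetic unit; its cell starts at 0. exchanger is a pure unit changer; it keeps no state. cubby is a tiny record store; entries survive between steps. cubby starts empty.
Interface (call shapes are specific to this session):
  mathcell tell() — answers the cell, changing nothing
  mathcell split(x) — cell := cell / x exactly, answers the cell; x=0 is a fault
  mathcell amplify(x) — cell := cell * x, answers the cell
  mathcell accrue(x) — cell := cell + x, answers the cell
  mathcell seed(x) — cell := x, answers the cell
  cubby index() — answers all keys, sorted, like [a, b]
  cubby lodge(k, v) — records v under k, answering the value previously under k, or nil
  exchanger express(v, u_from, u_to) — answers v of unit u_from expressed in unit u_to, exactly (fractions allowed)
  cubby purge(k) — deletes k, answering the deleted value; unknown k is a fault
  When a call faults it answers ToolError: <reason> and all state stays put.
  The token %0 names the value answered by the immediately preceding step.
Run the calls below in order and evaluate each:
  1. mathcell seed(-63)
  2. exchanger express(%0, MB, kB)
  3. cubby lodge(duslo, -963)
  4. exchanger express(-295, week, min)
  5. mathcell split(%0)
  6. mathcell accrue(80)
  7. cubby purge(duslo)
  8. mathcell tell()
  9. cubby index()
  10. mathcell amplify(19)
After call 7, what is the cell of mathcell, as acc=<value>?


Answer: acc=3776001/47200

Derivation:
Act: mathcell seed[x='-63']
Obs: -63
Act: exchanger express[v='%0'; u_from='MB'; u_to='kB']
Obs: -63000
Act: cubby lodge[k='duslo'; v='-963']
Obs: nil
Act: exchanger express[v='-295'; u_from='week'; u_to='min']
Obs: -2973600
Act: mathcell split[x='%0']
Obs: 1/47200
Act: mathcell accrue[x='80']
Obs: 3776001/47200
Act: cubby purge[k='duslo']
Obs: -963
Act: mathcell tell[]
Obs: 3776001/47200
Act: cubby index[]
Obs: []
Act: mathcell amplify[x='19']
Obs: 71744019/47200


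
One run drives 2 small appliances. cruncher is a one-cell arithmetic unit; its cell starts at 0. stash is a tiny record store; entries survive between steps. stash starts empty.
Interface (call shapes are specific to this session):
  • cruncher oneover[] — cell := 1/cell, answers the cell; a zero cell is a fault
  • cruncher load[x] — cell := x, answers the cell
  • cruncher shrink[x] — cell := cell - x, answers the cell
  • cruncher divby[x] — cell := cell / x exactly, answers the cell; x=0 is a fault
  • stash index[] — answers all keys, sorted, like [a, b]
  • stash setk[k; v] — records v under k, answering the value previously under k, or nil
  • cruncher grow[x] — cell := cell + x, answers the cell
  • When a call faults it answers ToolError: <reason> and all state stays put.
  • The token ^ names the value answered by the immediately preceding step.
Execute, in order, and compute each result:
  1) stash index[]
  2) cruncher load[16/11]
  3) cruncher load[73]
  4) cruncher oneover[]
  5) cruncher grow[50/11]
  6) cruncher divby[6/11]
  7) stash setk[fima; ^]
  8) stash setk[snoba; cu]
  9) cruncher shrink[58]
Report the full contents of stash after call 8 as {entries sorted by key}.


Answer: {fima=3661/438, snoba=cu}

Derivation:
! stash index() -> []
! cruncher load(x='16/11') -> 16/11
! cruncher load(x='73') -> 73
! cruncher oneover() -> 1/73
! cruncher grow(x='50/11') -> 3661/803
! cruncher divby(x='6/11') -> 3661/438
! stash setk(k='fima', v='^') -> nil
! stash setk(k='snoba', v='cu') -> nil
! cruncher shrink(x='58') -> -21743/438


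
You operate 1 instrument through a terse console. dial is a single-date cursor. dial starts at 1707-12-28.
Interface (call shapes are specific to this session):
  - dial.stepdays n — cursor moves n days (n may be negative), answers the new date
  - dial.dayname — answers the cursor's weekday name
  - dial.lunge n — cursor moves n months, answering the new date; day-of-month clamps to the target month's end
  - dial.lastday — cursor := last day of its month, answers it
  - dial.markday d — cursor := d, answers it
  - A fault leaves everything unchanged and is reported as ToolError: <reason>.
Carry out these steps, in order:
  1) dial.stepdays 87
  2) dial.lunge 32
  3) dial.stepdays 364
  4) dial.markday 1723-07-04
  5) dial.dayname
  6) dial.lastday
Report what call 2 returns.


;; dial.stepdays(n→87) : 1708-03-24
;; dial.lunge(n→32) : 1710-11-24
;; dial.stepdays(n→364) : 1711-11-23
;; dial.markday(d→1723-07-04) : 1723-07-04
;; dial.dayname() : Sunday
;; dial.lastday() : 1723-07-31

Answer: 1710-11-24


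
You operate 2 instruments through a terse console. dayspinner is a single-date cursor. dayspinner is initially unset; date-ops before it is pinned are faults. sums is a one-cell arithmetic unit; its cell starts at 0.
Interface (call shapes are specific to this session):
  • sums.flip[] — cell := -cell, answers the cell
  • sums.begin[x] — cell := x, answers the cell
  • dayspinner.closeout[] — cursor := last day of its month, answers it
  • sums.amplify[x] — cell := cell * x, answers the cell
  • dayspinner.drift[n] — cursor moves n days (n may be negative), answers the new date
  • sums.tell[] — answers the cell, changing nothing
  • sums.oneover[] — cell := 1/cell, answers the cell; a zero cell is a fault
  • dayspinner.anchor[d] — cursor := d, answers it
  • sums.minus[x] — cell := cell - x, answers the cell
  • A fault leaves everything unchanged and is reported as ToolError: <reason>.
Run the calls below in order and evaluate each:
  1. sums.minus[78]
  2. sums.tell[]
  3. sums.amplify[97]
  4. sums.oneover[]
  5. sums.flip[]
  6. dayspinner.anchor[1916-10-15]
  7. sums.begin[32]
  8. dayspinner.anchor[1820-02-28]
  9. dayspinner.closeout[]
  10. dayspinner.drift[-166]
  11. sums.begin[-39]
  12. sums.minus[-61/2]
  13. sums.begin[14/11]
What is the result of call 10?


Answer: 1819-09-16

Derivation:
Do: sums.minus[x=78]
See: -78
Do: sums.tell[]
See: -78
Do: sums.amplify[x=97]
See: -7566
Do: sums.oneover[]
See: -1/7566
Do: sums.flip[]
See: 1/7566
Do: dayspinner.anchor[d=1916-10-15]
See: 1916-10-15
Do: sums.begin[x=32]
See: 32
Do: dayspinner.anchor[d=1820-02-28]
See: 1820-02-28
Do: dayspinner.closeout[]
See: 1820-02-29
Do: dayspinner.drift[n=-166]
See: 1819-09-16
Do: sums.begin[x=-39]
See: -39
Do: sums.minus[x=-61/2]
See: -17/2
Do: sums.begin[x=14/11]
See: 14/11


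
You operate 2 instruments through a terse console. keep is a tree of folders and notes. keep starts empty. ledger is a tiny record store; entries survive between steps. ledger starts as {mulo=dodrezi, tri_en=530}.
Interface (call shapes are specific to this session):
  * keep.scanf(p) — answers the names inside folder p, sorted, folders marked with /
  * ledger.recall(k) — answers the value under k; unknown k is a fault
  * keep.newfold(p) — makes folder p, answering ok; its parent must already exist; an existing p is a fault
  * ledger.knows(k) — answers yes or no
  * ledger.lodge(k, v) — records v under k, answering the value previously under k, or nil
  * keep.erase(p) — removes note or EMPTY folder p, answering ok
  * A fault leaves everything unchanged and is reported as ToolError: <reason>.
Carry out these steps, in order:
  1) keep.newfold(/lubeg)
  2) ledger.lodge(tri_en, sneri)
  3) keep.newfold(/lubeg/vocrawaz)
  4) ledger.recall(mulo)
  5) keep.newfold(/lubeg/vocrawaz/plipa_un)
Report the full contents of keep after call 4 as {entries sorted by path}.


-- 1. keep.newfold(/lubeg) => ok
-- 2. ledger.lodge(tri_en, sneri) => 530
-- 3. keep.newfold(/lubeg/vocrawaz) => ok
-- 4. ledger.recall(mulo) => dodrezi
-- 5. keep.newfold(/lubeg/vocrawaz/plipa_un) => ok

Answer: {lubeg/, lubeg/vocrawaz/}


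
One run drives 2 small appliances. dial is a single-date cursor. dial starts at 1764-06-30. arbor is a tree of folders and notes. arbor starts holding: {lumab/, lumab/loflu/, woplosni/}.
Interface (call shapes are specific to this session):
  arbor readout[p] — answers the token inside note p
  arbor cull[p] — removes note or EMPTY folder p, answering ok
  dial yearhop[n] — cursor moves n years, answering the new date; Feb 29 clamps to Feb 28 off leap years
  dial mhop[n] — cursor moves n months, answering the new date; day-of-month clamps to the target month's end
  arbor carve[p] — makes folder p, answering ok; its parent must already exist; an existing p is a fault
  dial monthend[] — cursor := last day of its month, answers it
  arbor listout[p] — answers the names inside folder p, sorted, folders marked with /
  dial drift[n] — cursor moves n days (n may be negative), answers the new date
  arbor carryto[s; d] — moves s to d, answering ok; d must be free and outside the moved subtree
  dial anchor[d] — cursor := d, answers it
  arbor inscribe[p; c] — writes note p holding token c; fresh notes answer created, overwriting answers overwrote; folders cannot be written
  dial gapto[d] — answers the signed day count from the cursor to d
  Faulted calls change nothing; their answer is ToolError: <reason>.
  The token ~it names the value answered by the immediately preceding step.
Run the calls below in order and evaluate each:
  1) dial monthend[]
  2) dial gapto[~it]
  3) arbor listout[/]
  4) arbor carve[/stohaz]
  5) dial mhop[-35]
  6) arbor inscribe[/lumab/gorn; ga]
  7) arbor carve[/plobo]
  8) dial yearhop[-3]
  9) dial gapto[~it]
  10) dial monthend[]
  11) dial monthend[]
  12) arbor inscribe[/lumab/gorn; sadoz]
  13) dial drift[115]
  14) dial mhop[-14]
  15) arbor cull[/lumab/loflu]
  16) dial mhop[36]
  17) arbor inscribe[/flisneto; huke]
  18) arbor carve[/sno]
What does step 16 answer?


! 1. dial monthend() == 1764-06-30
! 2. dial gapto(d=~it) == 0
! 3. arbor listout(p=/) == [lumab/, woplosni/]
! 4. arbor carve(p=/stohaz) == ok
! 5. dial mhop(n=-35) == 1761-07-30
! 6. arbor inscribe(p=/lumab/gorn, c=ga) == created
! 7. arbor carve(p=/plobo) == ok
! 8. dial yearhop(n=-3) == 1758-07-30
! 9. dial gapto(d=~it) == 0
! 10. dial monthend() == 1758-07-31
! 11. dial monthend() == 1758-07-31
! 12. arbor inscribe(p=/lumab/gorn, c=sadoz) == overwrote
! 13. dial drift(n=115) == 1758-11-23
! 14. dial mhop(n=-14) == 1757-09-23
! 15. arbor cull(p=/lumab/loflu) == ok
! 16. dial mhop(n=36) == 1760-09-23
! 17. arbor inscribe(p=/flisneto, c=huke) == created
! 18. arbor carve(p=/sno) == ok

Answer: 1760-09-23


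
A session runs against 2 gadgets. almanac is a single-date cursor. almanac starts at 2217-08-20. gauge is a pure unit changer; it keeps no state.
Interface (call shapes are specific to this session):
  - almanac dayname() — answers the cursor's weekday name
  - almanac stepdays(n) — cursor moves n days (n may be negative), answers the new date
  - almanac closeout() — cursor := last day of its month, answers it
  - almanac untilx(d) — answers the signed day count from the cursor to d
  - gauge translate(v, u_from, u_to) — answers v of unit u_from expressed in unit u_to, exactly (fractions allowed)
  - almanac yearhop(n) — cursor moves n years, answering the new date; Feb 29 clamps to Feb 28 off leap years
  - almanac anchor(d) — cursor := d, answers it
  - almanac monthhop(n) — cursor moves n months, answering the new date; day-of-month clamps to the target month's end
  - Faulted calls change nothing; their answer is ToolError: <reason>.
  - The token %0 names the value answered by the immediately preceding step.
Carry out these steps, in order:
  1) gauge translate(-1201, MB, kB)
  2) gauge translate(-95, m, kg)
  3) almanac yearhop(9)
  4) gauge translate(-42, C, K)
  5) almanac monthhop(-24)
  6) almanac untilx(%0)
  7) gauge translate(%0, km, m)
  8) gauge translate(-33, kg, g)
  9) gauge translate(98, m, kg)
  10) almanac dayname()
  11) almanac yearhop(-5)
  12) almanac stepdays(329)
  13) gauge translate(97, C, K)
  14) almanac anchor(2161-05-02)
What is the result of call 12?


Answer: 2220-07-14

Derivation:
Invoking gauge translate with v=-1201, u_from=MB, u_to=kB, and get -1201000.
I try gauge translate with v=-95, u_from=m, u_to=kg, which returns ToolError: incompatible units.
Next I call almanac yearhop with n=9, and observe 2226-08-20.
Then gauge translate with v=-42, u_from=C, u_to=K, giving 4623/20.
Using almanac monthhop with n=-24: 2224-08-20.
I call almanac untilx with d=%0, — result: 0.
Using gauge translate with v=%0, u_from=km, u_to=m, yielding 0.
Then gauge translate with v=-33, u_from=kg, u_to=g, — result: -33000.
I try gauge translate with v=98, u_from=m, u_to=kg, — result: ToolError: incompatible units.
I invoke almanac dayname, giving Friday.
I invoke almanac yearhop with n=-5: 2219-08-20.
Then almanac stepdays with n=329, → 2220-07-14.
I run gauge translate with v=97, u_from=C, u_to=K, yielding 7403/20.
I try almanac anchor with d=2161-05-02, yielding 2161-05-02.


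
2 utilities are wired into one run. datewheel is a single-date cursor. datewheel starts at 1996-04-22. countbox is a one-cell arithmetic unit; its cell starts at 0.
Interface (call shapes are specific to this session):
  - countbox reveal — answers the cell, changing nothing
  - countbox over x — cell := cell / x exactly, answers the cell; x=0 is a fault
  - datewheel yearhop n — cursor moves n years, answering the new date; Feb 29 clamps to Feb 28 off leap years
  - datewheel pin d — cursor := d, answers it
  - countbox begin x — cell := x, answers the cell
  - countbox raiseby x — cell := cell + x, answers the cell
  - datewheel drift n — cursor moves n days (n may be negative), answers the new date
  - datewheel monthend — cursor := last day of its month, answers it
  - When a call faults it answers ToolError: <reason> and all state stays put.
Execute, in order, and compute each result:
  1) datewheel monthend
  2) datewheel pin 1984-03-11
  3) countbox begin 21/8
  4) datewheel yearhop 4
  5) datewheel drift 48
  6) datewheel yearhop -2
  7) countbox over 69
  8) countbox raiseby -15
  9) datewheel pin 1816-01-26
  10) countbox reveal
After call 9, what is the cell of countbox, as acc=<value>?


I try datewheel monthend, yielding 1996-04-30.
Then datewheel pin using d=1984-03-11, and observe 1984-03-11.
Calling countbox begin using x=21/8, → 21/8.
Using datewheel yearhop using n=4, and observe 1988-03-11.
I call datewheel drift using n=48, giving 1988-04-28.
I run datewheel yearhop using n=-2: 1986-04-28.
Using countbox over using x=69, and observe 7/184.
I try countbox raiseby using x=-15, which returns -2753/184.
I run datewheel pin using d=1816-01-26, yielding 1816-01-26.
Using countbox reveal(), giving -2753/184.

Answer: acc=-2753/184


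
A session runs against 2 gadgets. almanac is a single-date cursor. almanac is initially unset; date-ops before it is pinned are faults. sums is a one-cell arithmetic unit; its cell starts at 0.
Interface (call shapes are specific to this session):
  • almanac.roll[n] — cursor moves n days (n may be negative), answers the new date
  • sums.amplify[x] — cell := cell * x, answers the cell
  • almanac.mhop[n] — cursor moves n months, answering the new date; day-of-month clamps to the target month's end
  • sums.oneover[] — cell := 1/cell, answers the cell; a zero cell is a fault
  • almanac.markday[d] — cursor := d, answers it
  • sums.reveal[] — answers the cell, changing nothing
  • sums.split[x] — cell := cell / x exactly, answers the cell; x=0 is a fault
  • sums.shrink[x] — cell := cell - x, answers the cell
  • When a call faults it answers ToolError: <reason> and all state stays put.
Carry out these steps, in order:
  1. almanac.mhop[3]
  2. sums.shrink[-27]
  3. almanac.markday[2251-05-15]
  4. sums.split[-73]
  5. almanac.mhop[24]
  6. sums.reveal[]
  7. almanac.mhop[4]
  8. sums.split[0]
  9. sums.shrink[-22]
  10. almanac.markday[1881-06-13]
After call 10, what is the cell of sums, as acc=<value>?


Answer: acc=1579/73

Derivation:
I use almanac.mhop passing n=3, yielding ToolError: no date set.
I try sums.shrink passing x=-27, — result: 27.
I use almanac.markday passing d=2251-05-15: 2251-05-15.
I invoke sums.split passing x=-73, giving -27/73.
Invoking almanac.mhop passing n=24, and get 2253-05-15.
Next I call sums.reveal: -27/73.
I invoke almanac.mhop passing n=4, and get 2253-09-15.
Invoking sums.split passing x=0, and see ToolError: division by zero.
I use sums.shrink passing x=-22: 1579/73.
I run almanac.markday passing d=1881-06-13, → 1881-06-13.


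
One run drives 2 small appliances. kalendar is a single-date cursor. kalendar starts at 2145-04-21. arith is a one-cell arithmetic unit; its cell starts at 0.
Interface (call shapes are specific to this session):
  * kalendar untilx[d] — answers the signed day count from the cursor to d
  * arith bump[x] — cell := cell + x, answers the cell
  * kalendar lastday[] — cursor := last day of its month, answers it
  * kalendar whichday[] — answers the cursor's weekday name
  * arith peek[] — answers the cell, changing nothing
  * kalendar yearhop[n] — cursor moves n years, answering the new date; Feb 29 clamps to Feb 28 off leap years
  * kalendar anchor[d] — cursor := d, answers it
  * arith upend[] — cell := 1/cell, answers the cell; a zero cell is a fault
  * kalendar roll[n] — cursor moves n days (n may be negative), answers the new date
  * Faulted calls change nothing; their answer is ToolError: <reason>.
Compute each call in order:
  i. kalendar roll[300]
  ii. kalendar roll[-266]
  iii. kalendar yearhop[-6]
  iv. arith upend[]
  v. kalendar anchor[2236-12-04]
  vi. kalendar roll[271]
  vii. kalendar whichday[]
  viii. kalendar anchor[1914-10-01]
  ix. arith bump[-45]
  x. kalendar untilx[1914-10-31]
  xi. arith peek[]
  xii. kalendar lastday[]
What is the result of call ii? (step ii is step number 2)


I use kalendar roll passing n→300, and get 2146-02-15.
I run kalendar roll passing n→-266, yielding 2145-05-25.
Then kalendar yearhop passing n→-6, and observe 2139-05-25.
Calling arith upend(), giving ToolError: reciprocal of zero.
Now I run kalendar anchor passing d→2236-12-04, yielding 2236-12-04.
Using kalendar roll passing n→271, → 2237-09-01.
I use kalendar whichday(), and see Friday.
I use kalendar anchor passing d→1914-10-01, and get 1914-10-01.
Now I run arith bump passing x→-45, and observe -45.
Invoking kalendar untilx passing d→1914-10-31, and get 30.
Now I run arith peek(), — result: -45.
Then kalendar lastday(), yielding 1914-10-31.

Answer: 2145-05-25


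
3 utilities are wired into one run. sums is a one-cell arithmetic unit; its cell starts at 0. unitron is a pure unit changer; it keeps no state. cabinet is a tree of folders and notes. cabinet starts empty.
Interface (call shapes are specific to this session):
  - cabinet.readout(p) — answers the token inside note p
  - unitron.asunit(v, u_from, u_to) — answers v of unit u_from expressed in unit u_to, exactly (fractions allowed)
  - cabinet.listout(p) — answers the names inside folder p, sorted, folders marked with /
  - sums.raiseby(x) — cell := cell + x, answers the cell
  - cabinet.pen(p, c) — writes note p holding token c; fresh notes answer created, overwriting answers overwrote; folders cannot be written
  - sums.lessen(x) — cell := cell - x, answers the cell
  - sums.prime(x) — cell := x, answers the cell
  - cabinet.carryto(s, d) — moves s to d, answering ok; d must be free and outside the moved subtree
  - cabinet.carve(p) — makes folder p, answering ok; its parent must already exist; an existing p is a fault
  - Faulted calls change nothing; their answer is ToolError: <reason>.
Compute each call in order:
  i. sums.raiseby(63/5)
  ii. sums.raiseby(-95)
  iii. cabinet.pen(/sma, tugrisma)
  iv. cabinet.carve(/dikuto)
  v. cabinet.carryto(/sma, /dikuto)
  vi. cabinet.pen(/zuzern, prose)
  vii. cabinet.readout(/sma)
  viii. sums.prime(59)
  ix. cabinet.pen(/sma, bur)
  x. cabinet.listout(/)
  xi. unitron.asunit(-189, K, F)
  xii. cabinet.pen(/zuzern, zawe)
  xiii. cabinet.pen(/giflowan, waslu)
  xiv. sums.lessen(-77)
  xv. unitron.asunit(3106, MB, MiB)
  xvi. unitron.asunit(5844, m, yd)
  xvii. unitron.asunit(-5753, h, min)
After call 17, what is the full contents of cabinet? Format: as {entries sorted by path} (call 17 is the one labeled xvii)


CALL raiseby[x='63/5']
RET  63/5
CALL raiseby[x='-95']
RET  -412/5
CALL pen[p='/sma'; c='tugrisma']
RET  created
CALL carve[p='/dikuto']
RET  ok
CALL carryto[s='/sma'; d='/dikuto']
RET  ToolError: exists
CALL pen[p='/zuzern'; c='prose']
RET  created
CALL readout[p='/sma']
RET  tugrisma
CALL prime[x='59']
RET  59
CALL pen[p='/sma'; c='bur']
RET  overwrote
CALL listout[p='/']
RET  [dikuto/, sma, zuzern]
CALL asunit[v='-189'; u_from='K'; u_to='F']
RET  -79987/100
CALL pen[p='/zuzern'; c='zawe']
RET  overwrote
CALL pen[p='/giflowan'; c='waslu']
RET  created
CALL lessen[x='-77']
RET  136
CALL asunit[v='3106'; u_from='MB'; u_to='MiB']
RET  24265625/8192
CALL asunit[v='5844'; u_from='m'; u_to='yd']
RET  2435000/381
CALL asunit[v='-5753'; u_from='h'; u_to='min']
RET  -345180

Answer: {dikuto/, giflowan=waslu, sma=bur, zuzern=zawe}
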